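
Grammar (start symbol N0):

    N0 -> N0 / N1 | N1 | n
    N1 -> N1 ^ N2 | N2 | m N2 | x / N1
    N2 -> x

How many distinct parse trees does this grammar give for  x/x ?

2

Parse trees for x/x:
  [N0 [N0 [N1 [N2 x]]] / [N1 [N2 x]]]
  [N0 [N1 x / [N1 [N2 x]]]]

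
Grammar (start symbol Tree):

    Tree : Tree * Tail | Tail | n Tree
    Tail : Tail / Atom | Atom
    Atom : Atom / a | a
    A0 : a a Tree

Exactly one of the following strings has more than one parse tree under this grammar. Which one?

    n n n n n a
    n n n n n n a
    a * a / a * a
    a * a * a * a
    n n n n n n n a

a * a / a * a

n n n n n a: 1 tree
n n n n n n a: 1 tree
a * a / a * a: 2 trees
a * a * a * a: 1 tree
n n n n n n n a: 1 tree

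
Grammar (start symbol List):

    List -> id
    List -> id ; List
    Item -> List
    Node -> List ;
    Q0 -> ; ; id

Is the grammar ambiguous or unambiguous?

(Q0, Item, Node are unreachable from List, so their rules don't affect L(List).) Right-recursive list with a separator: after each atom, whether the separator follows determines the rule. One parse per string.

Unambiguous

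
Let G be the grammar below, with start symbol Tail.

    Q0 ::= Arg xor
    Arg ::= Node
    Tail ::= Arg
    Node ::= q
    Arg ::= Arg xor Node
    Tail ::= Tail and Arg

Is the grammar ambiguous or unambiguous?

Only Tail, Arg, Node are reachable from Tail; ignoring the rest: Tail → Tail and Arg | Arg  ;  Arg → Arg xor Node | Node  — a left-associative chain with Node at the bottom. Each string factors uniquely by precedence.

Unambiguous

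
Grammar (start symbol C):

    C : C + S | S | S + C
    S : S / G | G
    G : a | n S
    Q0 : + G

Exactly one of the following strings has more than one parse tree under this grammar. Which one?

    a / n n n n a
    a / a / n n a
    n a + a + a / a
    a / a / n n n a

a / n n n n a: 1 tree
a / a / n n a: 1 tree
n a + a + a / a: 4 trees
a / a / n n n a: 1 tree

n a + a + a / a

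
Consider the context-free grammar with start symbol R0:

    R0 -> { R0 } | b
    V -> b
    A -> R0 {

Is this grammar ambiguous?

Unambiguous

(V, A are unreachable from R0, so their rules don't affect L(R0).) L(R0) is { openⁿ atom closeⁿ : n ≥ 0 }. The bracket depth fixes n, and the derivation is forced at every step.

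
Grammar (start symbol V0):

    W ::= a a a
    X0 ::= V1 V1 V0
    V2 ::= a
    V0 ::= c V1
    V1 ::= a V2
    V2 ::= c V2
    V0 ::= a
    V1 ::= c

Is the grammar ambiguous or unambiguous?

(X0, W are unreachable from V0, so their rules don't affect L(V0).) The reachable rules are right-linear with at most one rule per (nonterminal, next-terminal) pair. Each input token forces the next rule, so parsing is deterministic.

Unambiguous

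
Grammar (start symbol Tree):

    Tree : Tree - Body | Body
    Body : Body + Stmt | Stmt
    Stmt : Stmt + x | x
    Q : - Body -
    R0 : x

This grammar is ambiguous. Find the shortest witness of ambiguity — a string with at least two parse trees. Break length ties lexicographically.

length 1: no string has ≥2 trees
length 3: x + x has 2 parse trees

Two derivations of x + x:
  Tree ⇒ Body ⇒ Body + Stmt ⇒ Stmt + Stmt ⇒ x + Stmt ⇒ x + x
  Tree ⇒ Body ⇒ Stmt ⇒ Stmt + x ⇒ x + x

x + x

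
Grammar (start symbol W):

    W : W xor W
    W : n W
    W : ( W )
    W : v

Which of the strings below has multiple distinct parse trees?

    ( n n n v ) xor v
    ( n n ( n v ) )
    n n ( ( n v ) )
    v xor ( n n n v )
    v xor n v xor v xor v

( n n n v ) xor v: 1 tree
( n n ( n v ) ): 1 tree
n n ( ( n v ) ): 1 tree
v xor ( n n n v ): 1 tree
v xor n v xor v xor v: 9 trees

v xor n v xor v xor v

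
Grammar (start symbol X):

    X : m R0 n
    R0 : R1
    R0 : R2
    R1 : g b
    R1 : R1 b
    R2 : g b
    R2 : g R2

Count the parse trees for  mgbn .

Parse trees for mgbn:
  [X m [R0 [R1 g b]] n]
  [X m [R0 [R2 g b]] n]

2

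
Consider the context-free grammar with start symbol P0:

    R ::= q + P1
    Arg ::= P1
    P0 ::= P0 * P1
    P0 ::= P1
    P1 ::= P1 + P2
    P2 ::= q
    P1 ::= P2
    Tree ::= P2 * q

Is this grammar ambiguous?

Only P0, P1, P2 are reachable from P0; ignoring the rest: P0 → P0 * P1 | P1  ;  P1 → P1 + P2 | P2  — a left-associative chain with P2 at the bottom. Each string factors uniquely by precedence.

Unambiguous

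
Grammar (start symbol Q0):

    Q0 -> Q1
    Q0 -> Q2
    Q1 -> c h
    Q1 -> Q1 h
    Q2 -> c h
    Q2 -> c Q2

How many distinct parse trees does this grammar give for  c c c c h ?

Parse trees for c c c c h:
  [Q0 [Q2 c [Q2 c [Q2 c [Q2 c h]]]]]

1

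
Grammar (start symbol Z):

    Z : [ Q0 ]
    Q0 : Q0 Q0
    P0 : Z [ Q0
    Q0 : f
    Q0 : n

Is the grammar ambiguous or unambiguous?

Witness: [ f f f ]

Derivation 1: Z ⇒ [ Q0 ] ⇒ [ Q0 Q0 ] ⇒ [ Q0 Q0 Q0 ] ⇒ [ f Q0 Q0 ] ⇒ [ f f Q0 ] ⇒ [ f f f ]
Derivation 2: Z ⇒ [ Q0 ] ⇒ [ Q0 Q0 ] ⇒ [ f Q0 ] ⇒ [ f Q0 Q0 ] ⇒ [ f f Q0 ] ⇒ [ f f f ]

Two distinct leftmost derivations for the same string.

Ambiguous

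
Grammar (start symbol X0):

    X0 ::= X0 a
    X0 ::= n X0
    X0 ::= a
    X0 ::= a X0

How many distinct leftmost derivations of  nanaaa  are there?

Parse trees for nanaaa (showing first 6 of 16):
  [X0 [X0 [X0 n [X0 a [X0 n [X0 a]]]] a] a]
  [X0 [X0 n [X0 [X0 a [X0 n [X0 a]]] a]] a]
  [X0 [X0 n [X0 a [X0 [X0 n [X0 a]] a]]] a]
  [X0 [X0 n [X0 a [X0 n [X0 [X0 a] a]]]] a]
  [X0 [X0 n [X0 a [X0 n [X0 a [X0 a]]]]] a]
  [X0 n [X0 [X0 [X0 a [X0 n [X0 a]]] a] a]]

16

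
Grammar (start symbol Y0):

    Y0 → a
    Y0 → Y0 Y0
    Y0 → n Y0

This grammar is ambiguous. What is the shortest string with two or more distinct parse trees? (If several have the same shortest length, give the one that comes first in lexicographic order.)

a a a

length 1: no string has ≥2 trees
length 2: no string has ≥2 trees
length 3: a a a has 2 parse trees

Two derivations of a a a:
  Y0 ⇒ Y0 Y0 ⇒ a Y0 ⇒ a Y0 Y0 ⇒ a a Y0 ⇒ a a a
  Y0 ⇒ Y0 Y0 ⇒ Y0 Y0 Y0 ⇒ a Y0 Y0 ⇒ a a Y0 ⇒ a a a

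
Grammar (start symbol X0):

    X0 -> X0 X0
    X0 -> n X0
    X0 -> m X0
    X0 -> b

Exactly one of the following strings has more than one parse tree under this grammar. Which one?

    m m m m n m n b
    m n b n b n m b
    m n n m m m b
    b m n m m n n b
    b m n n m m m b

m n b n b n m b

m m m m n m n b: 1 tree
m n b n b n m b: 12 trees
m n n m m m b: 1 tree
b m n m m n n b: 1 tree
b m n n m m m b: 1 tree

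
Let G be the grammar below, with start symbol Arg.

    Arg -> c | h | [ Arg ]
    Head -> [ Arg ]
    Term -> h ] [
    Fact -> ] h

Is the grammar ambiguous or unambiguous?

Only Arg is reachable from Arg; ignoring the rest: Each string is a nest of matched brackets around a single atom. An opening bracket forces the recursive rule; an atom forces the base rule.

Unambiguous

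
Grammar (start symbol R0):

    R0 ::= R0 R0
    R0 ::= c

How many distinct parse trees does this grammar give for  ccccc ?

Parse trees for ccccc (showing first 6 of 14):
  [R0 [R0 c] [R0 [R0 c] [R0 [R0 c] [R0 [R0 c] [R0 c]]]]]
  [R0 [R0 c] [R0 [R0 c] [R0 [R0 [R0 c] [R0 c]] [R0 c]]]]
  [R0 [R0 c] [R0 [R0 [R0 c] [R0 c]] [R0 [R0 c] [R0 c]]]]
  [R0 [R0 c] [R0 [R0 [R0 c] [R0 [R0 c] [R0 c]]] [R0 c]]]
  [R0 [R0 c] [R0 [R0 [R0 [R0 c] [R0 c]] [R0 c]] [R0 c]]]
  [R0 [R0 [R0 c] [R0 c]] [R0 [R0 c] [R0 [R0 c] [R0 c]]]]

14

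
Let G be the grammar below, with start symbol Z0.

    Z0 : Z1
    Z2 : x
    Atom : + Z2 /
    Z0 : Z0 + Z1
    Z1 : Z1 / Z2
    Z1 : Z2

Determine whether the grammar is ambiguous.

Unambiguous

(Atom is unreachable from Z0, so its rules don't affect L(Z0).) This is a standard precedence ladder (Z0 over Z1 over Z2), with each level left-recursive on its own operator ('+' at Z0, '/' at Z1). That structure is LR(1), hence unambiguous.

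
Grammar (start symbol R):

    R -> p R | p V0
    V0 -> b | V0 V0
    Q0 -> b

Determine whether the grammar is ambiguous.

Witness: p b b b

Derivation 1: R ⇒ p V0 ⇒ p V0 V0 ⇒ p b V0 ⇒ p b V0 V0 ⇒ p b b V0 ⇒ p b b b
Derivation 2: R ⇒ p V0 ⇒ p V0 V0 ⇒ p V0 V0 V0 ⇒ p b V0 V0 ⇒ p b b V0 ⇒ p b b b

Two distinct leftmost derivations for the same string.

Ambiguous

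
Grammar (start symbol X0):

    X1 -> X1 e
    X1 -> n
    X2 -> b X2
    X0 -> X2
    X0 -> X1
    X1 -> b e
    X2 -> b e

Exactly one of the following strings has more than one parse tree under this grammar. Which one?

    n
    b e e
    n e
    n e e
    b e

n: 1 tree
b e e: 1 tree
n e: 1 tree
n e e: 1 tree
b e: 2 trees

b e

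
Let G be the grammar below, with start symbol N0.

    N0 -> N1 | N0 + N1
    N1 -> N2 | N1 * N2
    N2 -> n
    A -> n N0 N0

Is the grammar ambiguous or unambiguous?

(A is unreachable from N0, so its rules don't affect L(N0).) The grammar is stratified — N0 handles '+' (left-recursive), N1 handles '*', N2 atoms. Each operator has a fixed associativity and precedence level, so every string has one parse.

Unambiguous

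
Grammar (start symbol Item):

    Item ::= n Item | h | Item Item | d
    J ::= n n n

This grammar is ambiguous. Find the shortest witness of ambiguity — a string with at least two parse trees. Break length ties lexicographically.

d d d

length 1: no string has ≥2 trees
length 2: no string has ≥2 trees
length 3: d d d has 2 parse trees

Two derivations of d d d:
  Item ⇒ Item Item ⇒ Item Item Item ⇒ d Item Item ⇒ d d Item ⇒ d d d
  Item ⇒ Item Item ⇒ d Item ⇒ d Item Item ⇒ d d Item ⇒ d d d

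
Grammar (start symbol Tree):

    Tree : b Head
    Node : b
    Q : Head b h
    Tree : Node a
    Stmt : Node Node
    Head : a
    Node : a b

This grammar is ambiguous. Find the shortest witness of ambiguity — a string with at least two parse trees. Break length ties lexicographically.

b a

length 2: b a has 2 parse trees

Two derivations of b a:
  Tree ⇒ b Head ⇒ b a
  Tree ⇒ Node a ⇒ b a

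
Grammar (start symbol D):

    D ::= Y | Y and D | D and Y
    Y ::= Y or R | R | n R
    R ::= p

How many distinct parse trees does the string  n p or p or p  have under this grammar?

1

Parse trees for n p or p or p:
  [D [Y [Y [Y n [R p]] or [R p]] or [R p]]]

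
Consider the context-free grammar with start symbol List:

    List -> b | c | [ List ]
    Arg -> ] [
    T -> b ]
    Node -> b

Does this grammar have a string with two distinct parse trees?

Unambiguous

Only List is reachable from List; ignoring the rest: L(List) is { openⁿ atom closeⁿ : n ≥ 0 }. The bracket depth fixes n, and the derivation is forced at every step.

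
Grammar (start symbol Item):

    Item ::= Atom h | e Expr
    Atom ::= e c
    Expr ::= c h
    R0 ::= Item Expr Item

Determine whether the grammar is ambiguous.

Witness: e c h

Derivation 1: Item ⇒ Atom h ⇒ e c h
Derivation 2: Item ⇒ e Expr ⇒ e c h

Two distinct leftmost derivations for the same string.

Ambiguous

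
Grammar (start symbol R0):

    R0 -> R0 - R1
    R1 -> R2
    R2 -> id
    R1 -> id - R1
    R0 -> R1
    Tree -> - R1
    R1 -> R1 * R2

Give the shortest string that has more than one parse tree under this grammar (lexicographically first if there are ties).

length 1: no string has ≥2 trees
length 3: id - id has 2 parse trees

Two derivations of id - id:
  R0 ⇒ R0 - R1 ⇒ R1 - R1 ⇒ R2 - R1 ⇒ id - R1 ⇒ id - R2 ⇒ id - id
  R0 ⇒ R1 ⇒ id - R1 ⇒ id - R2 ⇒ id - id

id - id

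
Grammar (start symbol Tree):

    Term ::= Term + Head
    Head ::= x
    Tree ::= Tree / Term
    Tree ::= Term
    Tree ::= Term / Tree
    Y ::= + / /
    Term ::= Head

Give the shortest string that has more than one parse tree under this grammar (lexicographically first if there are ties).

length 1: no string has ≥2 trees
length 3: x / x has 2 parse trees

Two derivations of x / x:
  Tree ⇒ Tree / Term ⇒ Term / Term ⇒ Head / Term ⇒ x / Term ⇒ x / Head ⇒ x / x
  Tree ⇒ Term / Tree ⇒ Head / Tree ⇒ x / Tree ⇒ x / Term ⇒ x / Head ⇒ x / x

x / x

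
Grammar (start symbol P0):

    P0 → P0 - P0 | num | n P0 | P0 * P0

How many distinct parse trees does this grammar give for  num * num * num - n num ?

Parse trees for num * num * num - n num:
  [P0 [P0 [P0 num] * [P0 [P0 num] * [P0 num]]] - [P0 n [P0 num]]]
  [P0 [P0 [P0 [P0 num] * [P0 num]] * [P0 num]] - [P0 n [P0 num]]]
  [P0 [P0 num] * [P0 [P0 [P0 num] * [P0 num]] - [P0 n [P0 num]]]]
  [P0 [P0 num] * [P0 [P0 num] * [P0 [P0 num] - [P0 n [P0 num]]]]]
  [P0 [P0 [P0 num] * [P0 num]] * [P0 [P0 num] - [P0 n [P0 num]]]]

5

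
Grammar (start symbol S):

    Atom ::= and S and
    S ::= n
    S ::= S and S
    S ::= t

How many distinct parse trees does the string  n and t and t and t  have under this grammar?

5

Parse trees for n and t and t and t:
  [S [S n] and [S [S t] and [S [S t] and [S t]]]]
  [S [S n] and [S [S [S t] and [S t]] and [S t]]]
  [S [S [S n] and [S t]] and [S [S t] and [S t]]]
  [S [S [S n] and [S [S t] and [S t]]] and [S t]]
  [S [S [S [S n] and [S t]] and [S t]] and [S t]]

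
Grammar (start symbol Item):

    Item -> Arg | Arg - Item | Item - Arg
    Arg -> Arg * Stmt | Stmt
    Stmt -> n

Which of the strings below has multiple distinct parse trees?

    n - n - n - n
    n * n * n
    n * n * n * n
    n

n - n - n - n: 8 trees
n * n * n: 1 tree
n * n * n * n: 1 tree
n: 1 tree

n - n - n - n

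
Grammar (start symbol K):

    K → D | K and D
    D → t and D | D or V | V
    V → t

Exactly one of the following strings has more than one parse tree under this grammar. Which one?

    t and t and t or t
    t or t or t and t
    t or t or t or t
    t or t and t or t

t and t and t or t

t and t and t or t: 7 trees
t or t or t and t: 1 tree
t or t or t or t: 1 tree
t or t and t or t: 1 tree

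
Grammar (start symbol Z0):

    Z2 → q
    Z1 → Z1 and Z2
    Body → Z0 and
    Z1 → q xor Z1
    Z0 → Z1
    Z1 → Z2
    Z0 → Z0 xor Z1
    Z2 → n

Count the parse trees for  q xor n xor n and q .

2

Parse trees for q xor n xor n and q:
  [Z0 [Z0 [Z1 q xor [Z1 [Z2 n]]]] xor [Z1 [Z1 [Z2 n]] and [Z2 q]]]
  [Z0 [Z0 [Z0 [Z1 [Z2 q]]] xor [Z1 [Z2 n]]] xor [Z1 [Z1 [Z2 n]] and [Z2 q]]]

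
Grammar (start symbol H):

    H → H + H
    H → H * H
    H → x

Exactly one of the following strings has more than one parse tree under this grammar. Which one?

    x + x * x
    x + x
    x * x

x + x * x

x + x * x: 2 trees
x + x: 1 tree
x * x: 1 tree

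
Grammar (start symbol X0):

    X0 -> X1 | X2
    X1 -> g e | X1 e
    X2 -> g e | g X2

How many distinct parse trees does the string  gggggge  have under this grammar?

Parse trees for gggggge:
  [X0 [X2 g [X2 g [X2 g [X2 g [X2 g [X2 g e]]]]]]]

1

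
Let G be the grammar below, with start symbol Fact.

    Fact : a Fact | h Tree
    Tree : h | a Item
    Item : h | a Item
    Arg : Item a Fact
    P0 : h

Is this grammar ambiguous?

Unambiguous

Only Fact, Tree, Item are reachable from Fact; ignoring the rest: Each reachable nonterminal has at most one production per leading terminal, and all productions are right-linear; the derivation is determined token-by-token.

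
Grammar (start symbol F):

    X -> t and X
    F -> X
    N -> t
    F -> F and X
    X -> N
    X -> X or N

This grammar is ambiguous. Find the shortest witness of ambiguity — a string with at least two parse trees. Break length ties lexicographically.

length 1: no string has ≥2 trees
length 3: t and t has 2 parse trees

Two derivations of t and t:
  F ⇒ X ⇒ t and X ⇒ t and N ⇒ t and t
  F ⇒ F and X ⇒ X and X ⇒ N and X ⇒ t and X ⇒ t and N ⇒ t and t

t and t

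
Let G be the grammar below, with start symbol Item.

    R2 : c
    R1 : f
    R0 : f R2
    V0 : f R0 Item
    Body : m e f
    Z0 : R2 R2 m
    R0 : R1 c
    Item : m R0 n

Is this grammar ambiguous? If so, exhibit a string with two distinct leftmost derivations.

Witness: m f c n

Derivation 1: Item ⇒ m R0 n ⇒ m f R2 n ⇒ m f c n
Derivation 2: Item ⇒ m R0 n ⇒ m R1 c n ⇒ m f c n

Two distinct leftmost derivations for the same string.

Ambiguous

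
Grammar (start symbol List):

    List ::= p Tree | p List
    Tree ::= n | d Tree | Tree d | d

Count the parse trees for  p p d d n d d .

Parse trees for p p d d n d d:
  [List p [List p [Tree d [Tree d [Tree [Tree [Tree n] d] d]]]]]
  [List p [List p [Tree d [Tree [Tree d [Tree [Tree n] d]] d]]]]
  [List p [List p [Tree d [Tree [Tree [Tree d [Tree n]] d] d]]]]
  [List p [List p [Tree [Tree d [Tree d [Tree [Tree n] d]]] d]]]
  [List p [List p [Tree [Tree d [Tree [Tree d [Tree n]] d]] d]]]
  [List p [List p [Tree [Tree [Tree d [Tree d [Tree n]]] d] d]]]

6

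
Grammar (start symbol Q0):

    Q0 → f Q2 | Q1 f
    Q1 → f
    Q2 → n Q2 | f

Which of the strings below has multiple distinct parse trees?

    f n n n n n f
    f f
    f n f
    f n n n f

f f

f n n n n n f: 1 tree
f f: 2 trees
f n f: 1 tree
f n n n f: 1 tree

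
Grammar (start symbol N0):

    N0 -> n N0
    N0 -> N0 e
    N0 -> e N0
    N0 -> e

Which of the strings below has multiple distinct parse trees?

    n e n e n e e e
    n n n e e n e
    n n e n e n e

n e n e n e e e: 29 trees
n n n e e n e: 1 tree
n n e n e n e: 1 tree

n e n e n e e e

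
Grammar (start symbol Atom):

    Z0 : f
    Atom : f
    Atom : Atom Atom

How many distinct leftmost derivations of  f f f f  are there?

5

Parse trees for f f f f:
  [Atom [Atom f] [Atom [Atom f] [Atom [Atom f] [Atom f]]]]
  [Atom [Atom f] [Atom [Atom [Atom f] [Atom f]] [Atom f]]]
  [Atom [Atom [Atom f] [Atom f]] [Atom [Atom f] [Atom f]]]
  [Atom [Atom [Atom f] [Atom [Atom f] [Atom f]]] [Atom f]]
  [Atom [Atom [Atom [Atom f] [Atom f]] [Atom f]] [Atom f]]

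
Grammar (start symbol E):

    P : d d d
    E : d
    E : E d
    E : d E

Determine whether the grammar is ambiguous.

Witness: d d

Derivation 1: E ⇒ E d ⇒ d d
Derivation 2: E ⇒ d E ⇒ d d

Two distinct leftmost derivations for the same string.

Ambiguous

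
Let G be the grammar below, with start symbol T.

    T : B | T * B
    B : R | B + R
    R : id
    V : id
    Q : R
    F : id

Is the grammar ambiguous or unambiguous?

Unambiguous

(V, Q, F are unreachable from T, so their rules don't affect L(T).) The grammar is stratified — T handles '*' (left-recursive), B handles '+', R atoms. Each operator has a fixed associativity and precedence level, so every string has one parse.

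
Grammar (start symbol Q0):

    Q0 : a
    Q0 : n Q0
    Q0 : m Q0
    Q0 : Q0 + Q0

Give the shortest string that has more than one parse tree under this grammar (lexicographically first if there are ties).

length 1: no string has ≥2 trees
length 2: no string has ≥2 trees
length 3: no string has ≥2 trees
length 4: m a + a has 2 parse trees

Two derivations of m a + a:
  Q0 ⇒ m Q0 ⇒ m Q0 + Q0 ⇒ m a + Q0 ⇒ m a + a
  Q0 ⇒ Q0 + Q0 ⇒ m Q0 + Q0 ⇒ m a + Q0 ⇒ m a + a

m a + a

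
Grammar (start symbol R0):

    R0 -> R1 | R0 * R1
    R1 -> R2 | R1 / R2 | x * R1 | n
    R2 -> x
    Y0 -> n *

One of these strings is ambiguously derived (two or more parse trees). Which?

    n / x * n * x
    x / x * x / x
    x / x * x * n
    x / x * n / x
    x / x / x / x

n / x * n * x: 1 tree
x / x * x / x: 1 tree
x / x * x * n: 2 trees
x / x * n / x: 1 tree
x / x / x / x: 1 tree

x / x * x * n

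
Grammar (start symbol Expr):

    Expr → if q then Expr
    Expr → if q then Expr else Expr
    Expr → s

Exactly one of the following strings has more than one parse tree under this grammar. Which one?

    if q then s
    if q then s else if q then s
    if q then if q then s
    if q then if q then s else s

if q then s: 1 tree
if q then s else if q then s: 1 tree
if q then if q then s: 1 tree
if q then if q then s else s: 2 trees

if q then if q then s else s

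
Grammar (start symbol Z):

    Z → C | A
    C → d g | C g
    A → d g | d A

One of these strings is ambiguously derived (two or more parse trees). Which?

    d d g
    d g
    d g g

d d g: 1 tree
d g: 2 trees
d g g: 1 tree

d g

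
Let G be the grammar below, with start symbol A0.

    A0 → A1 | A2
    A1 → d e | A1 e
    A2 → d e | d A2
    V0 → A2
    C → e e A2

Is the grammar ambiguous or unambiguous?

Ambiguous

Witness: d e

Derivation 1: A0 ⇒ A1 ⇒ d e
Derivation 2: A0 ⇒ A2 ⇒ d e

Two distinct leftmost derivations for the same string.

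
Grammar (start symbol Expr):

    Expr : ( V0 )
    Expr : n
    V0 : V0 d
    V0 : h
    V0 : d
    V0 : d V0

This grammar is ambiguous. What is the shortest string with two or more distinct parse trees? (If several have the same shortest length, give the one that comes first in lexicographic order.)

length 1: no string has ≥2 trees
length 3: no string has ≥2 trees
length 4: ( d d ) has 2 parse trees

Two derivations of ( d d ):
  Expr ⇒ ( V0 ) ⇒ ( V0 d ) ⇒ ( d d )
  Expr ⇒ ( V0 ) ⇒ ( d V0 ) ⇒ ( d d )

( d d )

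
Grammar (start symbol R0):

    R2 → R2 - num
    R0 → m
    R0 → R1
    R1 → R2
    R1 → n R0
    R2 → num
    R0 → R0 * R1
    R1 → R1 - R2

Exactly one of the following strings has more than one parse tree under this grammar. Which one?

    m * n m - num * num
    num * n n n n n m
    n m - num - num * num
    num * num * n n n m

n m - num - num * num

m * n m - num * num: 1 tree
num * n n n n n m: 1 tree
n m - num - num * num: 2 trees
num * num * n n n m: 1 tree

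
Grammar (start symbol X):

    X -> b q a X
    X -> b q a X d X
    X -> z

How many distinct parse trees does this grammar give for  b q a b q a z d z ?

2

Parse trees for b q a b q a z d z:
  [X b q a [X b q a [X z] d [X z]]]
  [X b q a [X b q a [X z]] d [X z]]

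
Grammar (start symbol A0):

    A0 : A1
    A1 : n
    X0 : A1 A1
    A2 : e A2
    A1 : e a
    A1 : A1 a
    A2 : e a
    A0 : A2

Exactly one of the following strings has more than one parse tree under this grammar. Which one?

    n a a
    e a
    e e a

e a

n a a: 1 tree
e a: 2 trees
e e a: 1 tree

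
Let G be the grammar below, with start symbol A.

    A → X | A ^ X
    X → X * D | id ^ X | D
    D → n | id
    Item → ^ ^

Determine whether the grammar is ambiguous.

Witness: id ^ id

Derivation 1: A ⇒ X ⇒ id ^ X ⇒ id ^ D ⇒ id ^ id
Derivation 2: A ⇒ A ^ X ⇒ X ^ X ⇒ D ^ X ⇒ id ^ X ⇒ id ^ D ⇒ id ^ id

Two distinct leftmost derivations for the same string.

Ambiguous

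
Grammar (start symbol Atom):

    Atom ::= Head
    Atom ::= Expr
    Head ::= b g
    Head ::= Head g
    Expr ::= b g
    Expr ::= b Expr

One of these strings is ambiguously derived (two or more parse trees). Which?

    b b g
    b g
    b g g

b g

b b g: 1 tree
b g: 2 trees
b g g: 1 tree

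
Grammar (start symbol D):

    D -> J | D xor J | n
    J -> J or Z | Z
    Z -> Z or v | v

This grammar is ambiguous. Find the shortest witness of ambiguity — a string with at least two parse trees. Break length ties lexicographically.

v or v

length 1: no string has ≥2 trees
length 3: v or v has 2 parse trees

Two derivations of v or v:
  D ⇒ J ⇒ J or Z ⇒ Z or Z ⇒ v or Z ⇒ v or v
  D ⇒ J ⇒ Z ⇒ Z or v ⇒ v or v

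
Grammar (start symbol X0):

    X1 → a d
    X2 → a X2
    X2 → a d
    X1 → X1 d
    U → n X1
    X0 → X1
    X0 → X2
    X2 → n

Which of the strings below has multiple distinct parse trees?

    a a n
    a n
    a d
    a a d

a a n: 1 tree
a n: 1 tree
a d: 2 trees
a a d: 1 tree

a d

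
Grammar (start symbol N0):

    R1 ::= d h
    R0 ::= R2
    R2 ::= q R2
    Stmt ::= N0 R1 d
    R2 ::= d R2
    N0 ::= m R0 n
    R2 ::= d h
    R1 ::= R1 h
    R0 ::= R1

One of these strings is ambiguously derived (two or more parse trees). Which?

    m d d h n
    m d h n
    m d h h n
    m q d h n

m d d h n: 1 tree
m d h n: 2 trees
m d h h n: 1 tree
m q d h n: 1 tree

m d h n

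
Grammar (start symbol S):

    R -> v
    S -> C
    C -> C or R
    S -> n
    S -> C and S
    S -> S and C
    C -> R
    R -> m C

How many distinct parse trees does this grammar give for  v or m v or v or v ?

3

Parse trees for v or m v or v or v:
  [S [C [C [R v]] or [R m [C [C [C [R v]] or [R v]] or [R v]]]]]
  [S [C [C [C [R v]] or [R m [C [C [R v]] or [R v]]]] or [R v]]]
  [S [C [C [C [C [R v]] or [R m [C [R v]]]] or [R v]] or [R v]]]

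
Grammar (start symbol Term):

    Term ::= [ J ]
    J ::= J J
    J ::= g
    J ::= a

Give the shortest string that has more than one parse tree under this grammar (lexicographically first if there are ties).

length 3: no string has ≥2 trees
length 4: no string has ≥2 trees
length 5: [ a a a ] has 2 parse trees

Two derivations of [ a a a ]:
  Term ⇒ [ J ] ⇒ [ J J ] ⇒ [ J J J ] ⇒ [ a J J ] ⇒ [ a a J ] ⇒ [ a a a ]
  Term ⇒ [ J ] ⇒ [ J J ] ⇒ [ a J ] ⇒ [ a J J ] ⇒ [ a a J ] ⇒ [ a a a ]

[ a a a ]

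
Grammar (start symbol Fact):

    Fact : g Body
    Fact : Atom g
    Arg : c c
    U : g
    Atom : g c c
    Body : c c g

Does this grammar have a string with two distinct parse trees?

Witness: g c c g

Derivation 1: Fact ⇒ g Body ⇒ g c c g
Derivation 2: Fact ⇒ Atom g ⇒ g c c g

Two distinct leftmost derivations for the same string.

Ambiguous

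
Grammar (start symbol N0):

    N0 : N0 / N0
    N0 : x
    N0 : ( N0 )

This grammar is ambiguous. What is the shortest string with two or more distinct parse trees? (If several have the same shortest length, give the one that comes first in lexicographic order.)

x / x / x

length 1: no string has ≥2 trees
length 3: no string has ≥2 trees
length 5: x / x / x has 2 parse trees

Two derivations of x / x / x:
  N0 ⇒ N0 / N0 ⇒ N0 / N0 / N0 ⇒ x / N0 / N0 ⇒ x / x / N0 ⇒ x / x / x
  N0 ⇒ N0 / N0 ⇒ x / N0 ⇒ x / N0 / N0 ⇒ x / x / N0 ⇒ x / x / x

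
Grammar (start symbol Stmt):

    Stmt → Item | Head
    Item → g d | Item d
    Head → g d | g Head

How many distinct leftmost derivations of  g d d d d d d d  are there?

Parse trees for g d d d d d d d:
  [Stmt [Item [Item [Item [Item [Item [Item [Item g d] d] d] d] d] d] d]]

1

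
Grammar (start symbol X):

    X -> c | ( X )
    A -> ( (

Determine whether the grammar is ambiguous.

Only X is reachable from X; ignoring the rest: L(X) is { openⁿ atom closeⁿ : n ≥ 0 }. The bracket depth fixes n, and the derivation is forced at every step.

Unambiguous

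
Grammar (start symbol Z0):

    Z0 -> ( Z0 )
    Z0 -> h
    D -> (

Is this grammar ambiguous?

Unambiguous

(D is unreachable from Z0, so its rules don't affect L(Z0).) L(Z0) is { openⁿ atom closeⁿ : n ≥ 0 }. The bracket depth fixes n, and the derivation is forced at every step.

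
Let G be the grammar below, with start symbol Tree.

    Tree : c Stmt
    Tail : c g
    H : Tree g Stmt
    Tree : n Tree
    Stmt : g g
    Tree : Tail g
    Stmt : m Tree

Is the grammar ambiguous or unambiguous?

Witness: c g g

Derivation 1: Tree ⇒ c Stmt ⇒ c g g
Derivation 2: Tree ⇒ Tail g ⇒ c g g

Two distinct leftmost derivations for the same string.

Ambiguous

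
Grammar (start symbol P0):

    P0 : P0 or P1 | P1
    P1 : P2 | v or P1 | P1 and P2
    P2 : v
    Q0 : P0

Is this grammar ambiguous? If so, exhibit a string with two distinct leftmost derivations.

Ambiguous

Witness: v or v

Derivation 1: P0 ⇒ P0 or P1 ⇒ P1 or P1 ⇒ P2 or P1 ⇒ v or P1 ⇒ v or P2 ⇒ v or v
Derivation 2: P0 ⇒ P1 ⇒ v or P1 ⇒ v or P2 ⇒ v or v

Two distinct leftmost derivations for the same string.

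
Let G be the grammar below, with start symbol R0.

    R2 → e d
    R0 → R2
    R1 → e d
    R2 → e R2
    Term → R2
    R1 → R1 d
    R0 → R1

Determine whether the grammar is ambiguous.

Ambiguous

Witness: e d

Derivation 1: R0 ⇒ R2 ⇒ e d
Derivation 2: R0 ⇒ R1 ⇒ e d

Two distinct leftmost derivations for the same string.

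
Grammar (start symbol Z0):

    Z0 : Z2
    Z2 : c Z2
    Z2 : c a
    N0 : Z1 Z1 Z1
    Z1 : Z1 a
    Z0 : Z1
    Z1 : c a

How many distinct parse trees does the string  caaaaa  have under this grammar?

1

Parse trees for caaaaa:
  [Z0 [Z1 [Z1 [Z1 [Z1 [Z1 c a] a] a] a] a]]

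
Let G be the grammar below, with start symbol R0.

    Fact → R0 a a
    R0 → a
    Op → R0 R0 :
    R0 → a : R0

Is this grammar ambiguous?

(Op, Fact are unreachable from R0, so their rules don't affect L(R0).) Right-recursive list with a separator: after each atom, whether the separator follows determines the rule. One parse per string.

Unambiguous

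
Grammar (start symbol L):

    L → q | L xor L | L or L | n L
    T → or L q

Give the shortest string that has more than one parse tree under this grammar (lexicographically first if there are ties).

length 1: no string has ≥2 trees
length 2: no string has ≥2 trees
length 3: no string has ≥2 trees
length 4: n q or q has 2 parse trees

Two derivations of n q or q:
  L ⇒ L or L ⇒ n L or L ⇒ n q or L ⇒ n q or q
  L ⇒ n L ⇒ n L or L ⇒ n q or L ⇒ n q or q

n q or q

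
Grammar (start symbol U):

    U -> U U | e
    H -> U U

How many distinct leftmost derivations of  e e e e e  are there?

14

Parse trees for e e e e e (showing first 6 of 14):
  [U [U e] [U [U e] [U [U e] [U [U e] [U e]]]]]
  [U [U e] [U [U e] [U [U [U e] [U e]] [U e]]]]
  [U [U e] [U [U [U e] [U e]] [U [U e] [U e]]]]
  [U [U e] [U [U [U e] [U [U e] [U e]]] [U e]]]
  [U [U e] [U [U [U [U e] [U e]] [U e]] [U e]]]
  [U [U [U e] [U e]] [U [U e] [U [U e] [U e]]]]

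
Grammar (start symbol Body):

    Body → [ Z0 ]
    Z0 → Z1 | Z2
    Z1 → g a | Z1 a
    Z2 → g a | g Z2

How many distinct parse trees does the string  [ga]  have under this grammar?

2

Parse trees for [ga]:
  [Body [ [Z0 [Z1 g a]] ]]
  [Body [ [Z0 [Z2 g a]] ]]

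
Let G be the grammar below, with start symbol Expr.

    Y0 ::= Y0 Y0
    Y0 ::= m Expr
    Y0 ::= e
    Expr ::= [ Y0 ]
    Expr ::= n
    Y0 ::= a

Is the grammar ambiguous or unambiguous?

Witness: [ a a a ]

Derivation 1: Expr ⇒ [ Y0 ] ⇒ [ Y0 Y0 ] ⇒ [ Y0 Y0 Y0 ] ⇒ [ a Y0 Y0 ] ⇒ [ a a Y0 ] ⇒ [ a a a ]
Derivation 2: Expr ⇒ [ Y0 ] ⇒ [ Y0 Y0 ] ⇒ [ a Y0 ] ⇒ [ a Y0 Y0 ] ⇒ [ a a Y0 ] ⇒ [ a a a ]

Two distinct leftmost derivations for the same string.

Ambiguous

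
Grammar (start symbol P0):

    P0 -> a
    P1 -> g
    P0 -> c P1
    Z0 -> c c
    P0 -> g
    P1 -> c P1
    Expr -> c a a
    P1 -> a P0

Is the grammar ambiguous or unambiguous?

Unambiguous

Only P0, P1 are reachable from P0; ignoring the rest: Restricted to the reachable nonterminals, every rule has the form A → t or A → t B, and no two rules for the same A share a first terminal. The grammar encodes a DFA — one run per string.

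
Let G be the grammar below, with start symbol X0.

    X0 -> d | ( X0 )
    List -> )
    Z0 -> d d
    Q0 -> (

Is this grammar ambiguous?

Unambiguous

Only X0 is reachable from X0; ignoring the rest: L(X0) is { openⁿ atom closeⁿ : n ≥ 0 }. The bracket depth fixes n, and the derivation is forced at every step.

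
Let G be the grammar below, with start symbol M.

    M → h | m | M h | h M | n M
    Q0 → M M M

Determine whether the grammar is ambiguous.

Ambiguous

Witness: h h

Derivation 1: M ⇒ M h ⇒ h h
Derivation 2: M ⇒ h M ⇒ h h

Two distinct leftmost derivations for the same string.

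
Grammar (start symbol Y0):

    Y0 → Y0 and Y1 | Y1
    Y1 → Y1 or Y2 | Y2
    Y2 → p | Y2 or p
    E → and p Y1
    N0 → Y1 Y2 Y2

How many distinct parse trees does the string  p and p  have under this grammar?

1

Parse trees for p and p:
  [Y0 [Y0 [Y1 [Y2 p]]] and [Y1 [Y2 p]]]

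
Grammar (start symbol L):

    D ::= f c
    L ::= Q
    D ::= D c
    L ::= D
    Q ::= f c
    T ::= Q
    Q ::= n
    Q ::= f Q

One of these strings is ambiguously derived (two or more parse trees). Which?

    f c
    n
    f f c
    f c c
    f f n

f c: 2 trees
n: 1 tree
f f c: 1 tree
f c c: 1 tree
f f n: 1 tree

f c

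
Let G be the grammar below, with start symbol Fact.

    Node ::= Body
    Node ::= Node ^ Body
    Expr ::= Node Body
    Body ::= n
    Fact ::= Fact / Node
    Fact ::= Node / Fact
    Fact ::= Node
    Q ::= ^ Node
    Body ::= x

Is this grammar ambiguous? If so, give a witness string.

Witness: n / n

Derivation 1: Fact ⇒ Fact / Node ⇒ Node / Node ⇒ Body / Node ⇒ n / Node ⇒ n / Body ⇒ n / n
Derivation 2: Fact ⇒ Node / Fact ⇒ Body / Fact ⇒ n / Fact ⇒ n / Node ⇒ n / Body ⇒ n / n

Two distinct leftmost derivations for the same string.

Ambiguous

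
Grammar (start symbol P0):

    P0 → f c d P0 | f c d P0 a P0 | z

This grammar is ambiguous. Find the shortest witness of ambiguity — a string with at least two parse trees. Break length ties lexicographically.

length 1: no string has ≥2 trees
length 4: no string has ≥2 trees
length 6: no string has ≥2 trees
length 7: no string has ≥2 trees
length 9: f c d f c d z a z has 2 parse trees

Two derivations of f c d f c d z a z:
  P0 ⇒ f c d P0 ⇒ f c d f c d P0 a P0 ⇒ f c d f c d z a P0 ⇒ f c d f c d z a z
  P0 ⇒ f c d P0 a P0 ⇒ f c d f c d P0 a P0 ⇒ f c d f c d z a P0 ⇒ f c d f c d z a z

f c d f c d z a z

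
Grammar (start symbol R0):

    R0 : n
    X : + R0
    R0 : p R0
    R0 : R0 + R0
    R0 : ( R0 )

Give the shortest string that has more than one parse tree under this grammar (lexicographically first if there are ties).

length 1: no string has ≥2 trees
length 2: no string has ≥2 trees
length 3: no string has ≥2 trees
length 4: p n + n has 2 parse trees

Two derivations of p n + n:
  R0 ⇒ p R0 ⇒ p R0 + R0 ⇒ p n + R0 ⇒ p n + n
  R0 ⇒ R0 + R0 ⇒ p R0 + R0 ⇒ p n + R0 ⇒ p n + n

p n + n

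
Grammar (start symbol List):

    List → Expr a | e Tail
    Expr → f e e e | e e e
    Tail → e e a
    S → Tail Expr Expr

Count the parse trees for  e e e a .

Parse trees for e e e a:
  [List [Expr e e e] a]
  [List e [Tail e e a]]

2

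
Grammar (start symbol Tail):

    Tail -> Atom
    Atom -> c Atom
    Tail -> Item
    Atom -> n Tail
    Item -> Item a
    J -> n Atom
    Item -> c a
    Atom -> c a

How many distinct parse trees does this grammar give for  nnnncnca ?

Parse trees for nnnncnca:
  [Tail [Atom n [Tail [Atom n [Tail [Atom n [Tail [Atom n [Tail [Atom c [Atom n [Tail [Atom c a]]]]]]]]]]]]]
  [Tail [Atom n [Tail [Atom n [Tail [Atom n [Tail [Atom n [Tail [Atom c [Atom n [Tail [Item c a]]]]]]]]]]]]]

2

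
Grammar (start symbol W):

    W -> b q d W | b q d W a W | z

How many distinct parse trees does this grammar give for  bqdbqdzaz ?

Parse trees for bqdbqdzaz:
  [W b q d [W b q d [W z] a [W z]]]
  [W b q d [W b q d [W z]] a [W z]]

2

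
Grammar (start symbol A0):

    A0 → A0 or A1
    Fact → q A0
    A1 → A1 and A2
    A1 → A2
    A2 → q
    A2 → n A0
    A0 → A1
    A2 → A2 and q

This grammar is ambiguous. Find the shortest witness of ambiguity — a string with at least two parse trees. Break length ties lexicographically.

length 1: no string has ≥2 trees
length 2: no string has ≥2 trees
length 3: q and q has 2 parse trees

Two derivations of q and q:
  A0 ⇒ A1 ⇒ A1 and A2 ⇒ A2 and A2 ⇒ q and A2 ⇒ q and q
  A0 ⇒ A1 ⇒ A2 ⇒ A2 and q ⇒ q and q

q and q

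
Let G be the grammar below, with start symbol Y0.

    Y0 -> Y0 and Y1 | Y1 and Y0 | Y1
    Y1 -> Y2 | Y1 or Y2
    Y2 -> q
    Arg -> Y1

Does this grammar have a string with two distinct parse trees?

Ambiguous

Witness: q and q

Derivation 1: Y0 ⇒ Y0 and Y1 ⇒ Y1 and Y1 ⇒ Y2 and Y1 ⇒ q and Y1 ⇒ q and Y2 ⇒ q and q
Derivation 2: Y0 ⇒ Y1 and Y0 ⇒ Y2 and Y0 ⇒ q and Y0 ⇒ q and Y1 ⇒ q and Y2 ⇒ q and q

Two distinct leftmost derivations for the same string.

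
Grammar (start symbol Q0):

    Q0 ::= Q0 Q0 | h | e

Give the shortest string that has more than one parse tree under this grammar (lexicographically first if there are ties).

length 1: no string has ≥2 trees
length 2: no string has ≥2 trees
length 3: e e e has 2 parse trees

Two derivations of e e e:
  Q0 ⇒ Q0 Q0 ⇒ Q0 Q0 Q0 ⇒ e Q0 Q0 ⇒ e e Q0 ⇒ e e e
  Q0 ⇒ Q0 Q0 ⇒ e Q0 ⇒ e Q0 Q0 ⇒ e e Q0 ⇒ e e e

e e e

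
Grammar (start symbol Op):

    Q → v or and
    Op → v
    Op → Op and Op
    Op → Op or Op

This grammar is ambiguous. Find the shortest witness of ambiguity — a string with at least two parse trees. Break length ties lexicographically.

v and v and v

length 1: no string has ≥2 trees
length 3: no string has ≥2 trees
length 5: v and v and v has 2 parse trees

Two derivations of v and v and v:
  Op ⇒ Op and Op ⇒ v and Op ⇒ v and Op and Op ⇒ v and v and Op ⇒ v and v and v
  Op ⇒ Op and Op ⇒ Op and Op and Op ⇒ v and Op and Op ⇒ v and v and Op ⇒ v and v and v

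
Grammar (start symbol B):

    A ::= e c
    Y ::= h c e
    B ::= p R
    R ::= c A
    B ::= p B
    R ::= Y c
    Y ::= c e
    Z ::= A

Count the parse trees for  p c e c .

Parse trees for p c e c:
  [B p [R c [A e c]]]
  [B p [R [Y c e] c]]

2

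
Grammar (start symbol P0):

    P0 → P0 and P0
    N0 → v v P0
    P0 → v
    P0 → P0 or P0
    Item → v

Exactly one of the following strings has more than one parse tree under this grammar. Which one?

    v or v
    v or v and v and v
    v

v or v: 1 tree
v or v and v and v: 5 trees
v: 1 tree

v or v and v and v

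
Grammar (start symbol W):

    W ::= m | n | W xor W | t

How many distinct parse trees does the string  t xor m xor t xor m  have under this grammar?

Parse trees for t xor m xor t xor m:
  [W [W t] xor [W [W m] xor [W [W t] xor [W m]]]]
  [W [W t] xor [W [W [W m] xor [W t]] xor [W m]]]
  [W [W [W t] xor [W m]] xor [W [W t] xor [W m]]]
  [W [W [W t] xor [W [W m] xor [W t]]] xor [W m]]
  [W [W [W [W t] xor [W m]] xor [W t]] xor [W m]]

5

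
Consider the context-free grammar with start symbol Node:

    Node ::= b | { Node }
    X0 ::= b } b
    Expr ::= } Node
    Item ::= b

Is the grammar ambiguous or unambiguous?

Unambiguous

Only Node is reachable from Node; ignoring the rest: Each string is a nest of matched brackets around a single atom. An opening bracket forces the recursive rule; an atom forces the base rule.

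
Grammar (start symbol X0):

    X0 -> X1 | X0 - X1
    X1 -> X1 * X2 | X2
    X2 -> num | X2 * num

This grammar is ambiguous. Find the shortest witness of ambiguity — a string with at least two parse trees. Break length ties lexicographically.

length 1: no string has ≥2 trees
length 3: num * num has 2 parse trees

Two derivations of num * num:
  X0 ⇒ X1 ⇒ X1 * X2 ⇒ X2 * X2 ⇒ num * X2 ⇒ num * num
  X0 ⇒ X1 ⇒ X2 ⇒ X2 * num ⇒ num * num

num * num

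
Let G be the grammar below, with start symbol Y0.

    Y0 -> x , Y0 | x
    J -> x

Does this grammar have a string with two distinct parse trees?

Unambiguous

(J is unreachable from Y0, so its rules don't affect L(Y0).) Right-recursive list with a separator: after each atom, whether the separator follows determines the rule. One parse per string.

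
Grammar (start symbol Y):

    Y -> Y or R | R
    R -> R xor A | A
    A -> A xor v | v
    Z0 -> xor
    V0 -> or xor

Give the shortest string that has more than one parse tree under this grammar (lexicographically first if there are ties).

v xor v

length 1: no string has ≥2 trees
length 3: v xor v has 2 parse trees

Two derivations of v xor v:
  Y ⇒ R ⇒ R xor A ⇒ A xor A ⇒ v xor A ⇒ v xor v
  Y ⇒ R ⇒ A ⇒ A xor v ⇒ v xor v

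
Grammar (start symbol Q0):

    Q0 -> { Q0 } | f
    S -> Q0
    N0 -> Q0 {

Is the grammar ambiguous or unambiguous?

(S, N0 are unreachable from Q0, so their rules don't affect L(Q0).) L(Q0) is { openⁿ atom closeⁿ : n ≥ 0 }. The bracket depth fixes n, and the derivation is forced at every step.

Unambiguous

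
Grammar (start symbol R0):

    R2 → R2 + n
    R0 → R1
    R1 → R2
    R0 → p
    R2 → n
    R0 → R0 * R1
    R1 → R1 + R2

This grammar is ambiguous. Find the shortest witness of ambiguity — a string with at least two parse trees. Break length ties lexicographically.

length 1: no string has ≥2 trees
length 3: n + n has 2 parse trees

Two derivations of n + n:
  R0 ⇒ R1 ⇒ R2 ⇒ R2 + n ⇒ n + n
  R0 ⇒ R1 ⇒ R1 + R2 ⇒ R2 + R2 ⇒ n + R2 ⇒ n + n

n + n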